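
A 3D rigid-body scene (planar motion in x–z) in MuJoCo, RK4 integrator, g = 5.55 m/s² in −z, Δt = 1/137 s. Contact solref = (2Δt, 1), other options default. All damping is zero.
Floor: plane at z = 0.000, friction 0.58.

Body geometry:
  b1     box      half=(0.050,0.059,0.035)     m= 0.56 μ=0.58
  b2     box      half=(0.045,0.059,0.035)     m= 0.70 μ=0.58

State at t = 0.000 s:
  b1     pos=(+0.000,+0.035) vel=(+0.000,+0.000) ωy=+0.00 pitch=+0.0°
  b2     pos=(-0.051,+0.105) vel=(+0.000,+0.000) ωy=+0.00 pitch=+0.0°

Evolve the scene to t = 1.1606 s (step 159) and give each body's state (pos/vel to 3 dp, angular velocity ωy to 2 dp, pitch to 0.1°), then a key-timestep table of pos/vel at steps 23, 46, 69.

State at t = 1.1606 s:
  b1     pos=(+0.000,+0.035) vel=(+0.000,+0.000) ωy=+0.00 pitch=+0.0°
  b2     pos=(-0.095,+0.045) vel=(+0.000,+0.000) ωy=+0.00 pitch=-90.0°

Key-timestep trajectory:
   step    t(s)  b1.x    b1.z    b1.vx   b1.vz   b2.x    b2.z    b2.vx   b2.vz 
     23  0.1679   +0.000  +0.035  +0.000  +0.000   -0.053  +0.105  -0.021  -0.001
     46  0.3358   +0.000  +0.035  +0.000  +0.000   -0.061  +0.103  -0.097  -0.034
     69  0.5036   +0.000  +0.035  +0.000  +0.000   -0.088  +0.071  -0.194  -0.520


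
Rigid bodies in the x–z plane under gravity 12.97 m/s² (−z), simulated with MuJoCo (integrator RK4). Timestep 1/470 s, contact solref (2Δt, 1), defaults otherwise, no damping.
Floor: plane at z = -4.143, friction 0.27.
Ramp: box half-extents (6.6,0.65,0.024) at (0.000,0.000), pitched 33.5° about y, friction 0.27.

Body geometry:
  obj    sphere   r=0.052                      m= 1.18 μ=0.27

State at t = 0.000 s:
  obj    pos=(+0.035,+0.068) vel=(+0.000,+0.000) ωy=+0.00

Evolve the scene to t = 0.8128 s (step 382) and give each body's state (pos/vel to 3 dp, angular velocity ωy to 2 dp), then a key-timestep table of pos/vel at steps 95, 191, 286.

State at t = 0.8128 s:
  obj    pos=(+1.443,-0.864) vel=(+3.466,-2.294) ωy=+79.91

Key-timestep trajectory:
   step    t(s)  obj.x    obj.z    obj.vx   obj.vz 
     95  0.2021   +0.122  +0.010  +0.862  -0.571
    191  0.4064   +0.387  -0.165  +1.733  -1.147
    286  0.6085   +0.825  -0.455  +2.595  -1.717


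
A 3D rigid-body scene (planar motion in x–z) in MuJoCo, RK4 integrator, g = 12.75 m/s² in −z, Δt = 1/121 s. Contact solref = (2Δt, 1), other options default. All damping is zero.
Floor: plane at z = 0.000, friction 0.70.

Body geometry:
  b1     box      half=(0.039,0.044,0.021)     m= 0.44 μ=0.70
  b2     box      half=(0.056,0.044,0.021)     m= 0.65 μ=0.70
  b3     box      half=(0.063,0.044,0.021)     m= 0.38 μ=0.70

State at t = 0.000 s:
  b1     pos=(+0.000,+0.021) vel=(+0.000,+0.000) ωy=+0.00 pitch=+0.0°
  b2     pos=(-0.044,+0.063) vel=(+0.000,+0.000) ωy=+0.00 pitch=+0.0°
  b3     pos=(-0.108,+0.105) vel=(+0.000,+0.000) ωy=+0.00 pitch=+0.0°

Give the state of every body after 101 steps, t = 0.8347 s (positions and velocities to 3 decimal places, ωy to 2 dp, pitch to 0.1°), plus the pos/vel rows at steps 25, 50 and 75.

State at t = 0.8347 s:
  b1     pos=(+0.001,+0.021) vel=(+0.002,+0.000) ωy=+0.00 pitch=+0.0°
  b2     pos=(-0.055,+0.054) vel=(+0.000,-0.001) ωy=+0.04 pitch=-43.5°
  b3     pos=(-0.134,+0.052) vel=(+0.000,-0.001) ωy=+0.01 pitch=-33.4°

Key-timestep trajectory:
   step    t(s)  b1.x    b1.z    b1.vx   b1.vz   b2.x    b2.z    b2.vx   b2.vz   b3.x    b3.z    b3.vx   b3.vz 
     25  0.2066   +0.000  +0.021  +0.005  -0.001   -0.055  +0.054  +0.014  +0.017   -0.133  +0.052  +0.015  +0.021
     50  0.4132   +0.001  +0.021  +0.002  +0.000   -0.056  +0.054  +0.001  -0.001   -0.133  +0.052  +0.000  -0.001
     75  0.6198   +0.001  +0.021  +0.002  +0.000   -0.056  +0.054  +0.000  -0.001   -0.134  +0.052  +0.000  -0.001


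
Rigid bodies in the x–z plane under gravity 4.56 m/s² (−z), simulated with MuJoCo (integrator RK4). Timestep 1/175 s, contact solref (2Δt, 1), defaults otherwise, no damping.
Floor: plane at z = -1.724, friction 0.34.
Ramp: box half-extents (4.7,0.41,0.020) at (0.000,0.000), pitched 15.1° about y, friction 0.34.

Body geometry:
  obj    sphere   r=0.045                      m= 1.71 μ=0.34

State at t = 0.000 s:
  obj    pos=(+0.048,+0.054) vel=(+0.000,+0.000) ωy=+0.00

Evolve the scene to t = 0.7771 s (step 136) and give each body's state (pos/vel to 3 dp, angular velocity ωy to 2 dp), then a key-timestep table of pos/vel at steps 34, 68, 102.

State at t = 0.7771 s:
  obj    pos=(+0.295,-0.012) vel=(+0.637,-0.172) ωy=+14.65

Key-timestep trajectory:
   step    t(s)  obj.x    obj.z    obj.vx   obj.vz 
     34  0.1943   +0.064  +0.050  +0.159  -0.043
     68  0.3886   +0.110  +0.038  +0.318  -0.086
    102  0.5829   +0.187  +0.017  +0.478  -0.129


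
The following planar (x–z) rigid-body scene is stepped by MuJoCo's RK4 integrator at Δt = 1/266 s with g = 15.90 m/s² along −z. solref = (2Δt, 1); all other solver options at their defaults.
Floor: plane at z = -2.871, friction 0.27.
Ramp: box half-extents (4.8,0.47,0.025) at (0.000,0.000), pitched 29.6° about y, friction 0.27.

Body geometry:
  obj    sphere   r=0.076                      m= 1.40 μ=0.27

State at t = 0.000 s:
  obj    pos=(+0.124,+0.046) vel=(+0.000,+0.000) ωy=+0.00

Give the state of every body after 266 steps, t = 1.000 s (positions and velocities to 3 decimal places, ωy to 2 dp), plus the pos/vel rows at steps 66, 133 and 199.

State at t = 1.000 s:
  obj    pos=(+2.563,-1.340) vel=(+4.878,-2.771) ωy=+73.80

Key-timestep trajectory:
   step    t(s)  obj.x    obj.z    obj.vx   obj.vz 
     66  0.2481   +0.274  -0.040  +1.210  -0.688
    133  0.5000   +0.734  -0.301  +2.439  -1.386
    199  0.7481   +1.489  -0.730  +3.649  -2.073


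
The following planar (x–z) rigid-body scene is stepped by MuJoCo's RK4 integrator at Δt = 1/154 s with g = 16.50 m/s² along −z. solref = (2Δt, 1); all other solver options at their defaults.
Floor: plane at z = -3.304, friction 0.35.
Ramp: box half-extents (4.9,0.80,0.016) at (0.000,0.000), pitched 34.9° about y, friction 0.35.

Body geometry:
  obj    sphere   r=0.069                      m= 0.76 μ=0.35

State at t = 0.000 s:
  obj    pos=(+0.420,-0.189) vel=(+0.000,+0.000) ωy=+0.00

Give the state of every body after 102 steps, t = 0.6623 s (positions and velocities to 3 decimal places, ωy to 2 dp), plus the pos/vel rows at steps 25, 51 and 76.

State at t = 0.6623 s:
  obj    pos=(+1.633,-1.036) vel=(+3.663,-2.555) ωy=+64.70

Key-timestep trajectory:
   step    t(s)  obj.x    obj.z    obj.vx   obj.vz 
     25  0.1623   +0.493  -0.240  +0.898  -0.627
     51  0.3312   +0.723  -0.401  +1.832  -1.278
     76  0.4935   +1.094  -0.659  +2.729  -1.904


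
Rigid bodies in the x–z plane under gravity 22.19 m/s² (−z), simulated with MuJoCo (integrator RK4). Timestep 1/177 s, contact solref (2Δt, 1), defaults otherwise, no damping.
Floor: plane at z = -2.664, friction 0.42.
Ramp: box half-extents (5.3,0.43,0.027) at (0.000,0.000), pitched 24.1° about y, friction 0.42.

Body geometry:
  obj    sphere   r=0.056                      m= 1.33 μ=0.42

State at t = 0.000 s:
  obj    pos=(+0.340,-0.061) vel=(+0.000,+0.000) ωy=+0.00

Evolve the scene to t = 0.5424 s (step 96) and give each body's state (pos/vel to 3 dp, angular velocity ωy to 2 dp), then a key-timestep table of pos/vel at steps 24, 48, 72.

State at t = 0.5424 s:
  obj    pos=(+1.209,-0.450) vel=(+3.204,-1.433) ωy=+62.67

Key-timestep trajectory:
   step    t(s)  obj.x    obj.z    obj.vx   obj.vz 
     24  0.1356   +0.394  -0.085  +0.801  -0.358
     48  0.2712   +0.557  -0.158  +1.602  -0.717
     72  0.4068   +0.829  -0.280  +2.403  -1.075


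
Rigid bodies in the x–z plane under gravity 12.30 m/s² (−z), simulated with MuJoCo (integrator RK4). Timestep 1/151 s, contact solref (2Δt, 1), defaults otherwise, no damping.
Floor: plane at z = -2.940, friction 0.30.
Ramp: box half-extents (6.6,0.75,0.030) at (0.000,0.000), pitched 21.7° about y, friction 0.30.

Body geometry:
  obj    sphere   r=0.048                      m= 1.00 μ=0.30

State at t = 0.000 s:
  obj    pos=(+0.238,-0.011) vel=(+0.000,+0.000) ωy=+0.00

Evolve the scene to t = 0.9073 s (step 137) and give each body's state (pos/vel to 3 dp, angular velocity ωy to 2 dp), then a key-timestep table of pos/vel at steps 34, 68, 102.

State at t = 0.9073 s:
  obj    pos=(+1.480,-0.505) vel=(+2.738,-1.090) ωy=+61.39

Key-timestep trajectory:
   step    t(s)  obj.x    obj.z    obj.vx   obj.vz 
     34  0.2252   +0.315  -0.041  +0.680  -0.271
     68  0.4503   +0.544  -0.133  +1.359  -0.541
    102  0.6755   +0.927  -0.285  +2.039  -0.811


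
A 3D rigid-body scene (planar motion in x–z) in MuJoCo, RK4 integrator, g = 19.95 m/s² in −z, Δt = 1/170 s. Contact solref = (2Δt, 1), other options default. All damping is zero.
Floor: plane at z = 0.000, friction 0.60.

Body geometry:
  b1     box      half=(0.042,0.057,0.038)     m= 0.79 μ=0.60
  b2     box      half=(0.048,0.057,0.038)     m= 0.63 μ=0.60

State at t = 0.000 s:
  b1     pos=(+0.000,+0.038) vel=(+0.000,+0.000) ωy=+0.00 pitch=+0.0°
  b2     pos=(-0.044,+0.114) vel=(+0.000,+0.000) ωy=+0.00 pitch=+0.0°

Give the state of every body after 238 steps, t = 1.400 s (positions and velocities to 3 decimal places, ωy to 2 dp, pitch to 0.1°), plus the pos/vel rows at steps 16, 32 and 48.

State at t = 1.400 s:
  b1     pos=(+0.000,+0.038) vel=(+0.000,+0.000) ωy=+0.00 pitch=+0.0°
  b2     pos=(-0.091,+0.048) vel=(+0.000,+0.000) ωy=+0.00 pitch=-90.0°

Key-timestep trajectory:
   step    t(s)  b1.x    b1.z    b1.vx   b1.vz   b2.x    b2.z    b2.vx   b2.vz 
     16  0.0941   +0.000  +0.038  +0.000  +0.000   -0.047  +0.114  -0.076  -0.009
     32  0.1882   +0.000  +0.038  +0.001  +0.000   -0.064  +0.107  -0.325  -0.209
     48  0.2824   +0.000  +0.038  +0.000  +0.000   -0.094  +0.042  +0.101  +0.176


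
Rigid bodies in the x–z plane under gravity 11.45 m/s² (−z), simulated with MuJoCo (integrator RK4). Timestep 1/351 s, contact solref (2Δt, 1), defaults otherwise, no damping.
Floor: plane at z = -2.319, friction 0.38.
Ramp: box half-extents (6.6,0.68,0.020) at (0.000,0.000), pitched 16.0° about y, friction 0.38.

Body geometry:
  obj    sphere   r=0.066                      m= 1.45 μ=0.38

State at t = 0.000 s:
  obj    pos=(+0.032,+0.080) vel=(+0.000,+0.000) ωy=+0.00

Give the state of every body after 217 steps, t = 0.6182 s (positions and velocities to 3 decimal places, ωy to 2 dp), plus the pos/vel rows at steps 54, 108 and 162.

State at t = 0.6182 s:
  obj    pos=(+0.446,-0.038) vel=(+1.340,-0.384) ωy=+21.11

Key-timestep trajectory:
   step    t(s)  obj.x    obj.z    obj.vx   obj.vz 
     54  0.1538   +0.058  +0.073  +0.333  -0.096
    108  0.3077   +0.135  +0.051  +0.667  -0.191
    162  0.4615   +0.263  +0.014  +1.000  -0.287


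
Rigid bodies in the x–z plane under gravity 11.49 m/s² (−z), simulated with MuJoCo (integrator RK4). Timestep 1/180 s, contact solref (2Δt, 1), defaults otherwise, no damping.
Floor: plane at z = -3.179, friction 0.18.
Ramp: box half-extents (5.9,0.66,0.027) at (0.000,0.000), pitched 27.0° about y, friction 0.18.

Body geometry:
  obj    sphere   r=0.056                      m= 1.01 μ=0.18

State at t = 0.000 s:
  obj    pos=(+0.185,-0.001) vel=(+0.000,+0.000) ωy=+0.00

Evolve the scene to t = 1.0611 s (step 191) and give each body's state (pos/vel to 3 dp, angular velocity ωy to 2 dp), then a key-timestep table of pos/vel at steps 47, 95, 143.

State at t = 1.0611 s:
  obj    pos=(+2.054,-0.954) vel=(+3.523,-1.795) ωy=+70.58

Key-timestep trajectory:
   step    t(s)  obj.x    obj.z    obj.vx   obj.vz 
     47  0.2611   +0.298  -0.059  +0.867  -0.442
     95  0.5278   +0.648  -0.237  +1.752  -0.893
    143  0.7944   +1.233  -0.535  +2.638  -1.344


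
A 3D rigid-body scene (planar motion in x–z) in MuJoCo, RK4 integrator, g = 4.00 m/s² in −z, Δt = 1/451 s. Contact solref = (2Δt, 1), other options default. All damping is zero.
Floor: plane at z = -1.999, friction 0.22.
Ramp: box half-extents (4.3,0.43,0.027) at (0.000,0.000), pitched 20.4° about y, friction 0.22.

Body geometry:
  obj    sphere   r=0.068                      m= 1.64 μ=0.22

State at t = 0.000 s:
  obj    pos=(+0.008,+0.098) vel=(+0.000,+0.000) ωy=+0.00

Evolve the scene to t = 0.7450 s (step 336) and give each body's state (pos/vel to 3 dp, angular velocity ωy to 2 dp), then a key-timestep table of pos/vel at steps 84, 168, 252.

State at t = 0.7450 s:
  obj    pos=(+0.267,+0.002) vel=(+0.695,-0.259) ωy=+10.91

Key-timestep trajectory:
   step    t(s)  obj.x    obj.z    obj.vx   obj.vz 
     84  0.1863   +0.024  +0.092  +0.174  -0.065
    168  0.3725   +0.073  +0.074  +0.348  -0.129
    252  0.5588   +0.154  +0.044  +0.522  -0.194


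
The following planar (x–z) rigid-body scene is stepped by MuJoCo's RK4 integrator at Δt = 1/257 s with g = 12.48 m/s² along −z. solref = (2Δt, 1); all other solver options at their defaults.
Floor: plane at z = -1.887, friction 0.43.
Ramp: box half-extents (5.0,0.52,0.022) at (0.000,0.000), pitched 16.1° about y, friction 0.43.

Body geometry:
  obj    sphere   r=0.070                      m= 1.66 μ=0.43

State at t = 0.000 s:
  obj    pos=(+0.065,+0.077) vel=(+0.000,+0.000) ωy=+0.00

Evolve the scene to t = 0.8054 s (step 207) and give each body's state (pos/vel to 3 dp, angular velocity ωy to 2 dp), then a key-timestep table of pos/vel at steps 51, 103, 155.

State at t = 0.8054 s:
  obj    pos=(+0.835,-0.145) vel=(+1.913,-0.552) ωy=+28.44

Key-timestep trajectory:
   step    t(s)  obj.x    obj.z    obj.vx   obj.vz 
     51  0.1984   +0.112  +0.063  +0.471  -0.136
    103  0.4008   +0.256  +0.022  +0.952  -0.275
    155  0.6031   +0.497  -0.048  +1.433  -0.413


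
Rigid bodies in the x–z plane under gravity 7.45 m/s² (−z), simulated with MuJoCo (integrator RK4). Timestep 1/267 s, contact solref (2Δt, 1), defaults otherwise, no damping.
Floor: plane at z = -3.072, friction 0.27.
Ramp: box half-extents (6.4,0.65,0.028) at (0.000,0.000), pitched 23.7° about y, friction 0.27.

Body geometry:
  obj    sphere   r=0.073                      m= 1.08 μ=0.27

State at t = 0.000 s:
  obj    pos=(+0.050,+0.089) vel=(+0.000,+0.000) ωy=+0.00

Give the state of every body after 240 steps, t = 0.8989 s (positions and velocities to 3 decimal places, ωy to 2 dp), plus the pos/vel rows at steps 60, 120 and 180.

State at t = 0.8989 s:
  obj    pos=(+0.841,-0.259) vel=(+1.761,-0.773) ωy=+26.33

Key-timestep trajectory:
   step    t(s)  obj.x    obj.z    obj.vx   obj.vz 
     60  0.2247   +0.099  +0.067  +0.440  -0.193
    120  0.4494   +0.248  +0.002  +0.880  -0.386
    180  0.6742   +0.495  -0.107  +1.320  -0.580


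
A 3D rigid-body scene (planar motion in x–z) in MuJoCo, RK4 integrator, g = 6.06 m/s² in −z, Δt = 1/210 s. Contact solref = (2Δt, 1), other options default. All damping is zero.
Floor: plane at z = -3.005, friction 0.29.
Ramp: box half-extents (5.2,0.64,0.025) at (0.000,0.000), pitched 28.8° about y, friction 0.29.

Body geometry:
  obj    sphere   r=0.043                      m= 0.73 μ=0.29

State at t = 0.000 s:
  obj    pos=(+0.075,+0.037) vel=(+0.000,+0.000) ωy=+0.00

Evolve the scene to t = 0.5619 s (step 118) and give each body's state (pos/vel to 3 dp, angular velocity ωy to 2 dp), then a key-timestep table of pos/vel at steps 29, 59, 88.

State at t = 0.5619 s:
  obj    pos=(+0.363,-0.122) vel=(+1.027,-0.565) ωy=+27.24

Key-timestep trajectory:
   step    t(s)  obj.x    obj.z    obj.vx   obj.vz 
     29  0.1381   +0.092  +0.027  +0.252  -0.139
     59  0.2810   +0.147  -0.003  +0.513  -0.282
     88  0.4190   +0.235  -0.052  +0.766  -0.421


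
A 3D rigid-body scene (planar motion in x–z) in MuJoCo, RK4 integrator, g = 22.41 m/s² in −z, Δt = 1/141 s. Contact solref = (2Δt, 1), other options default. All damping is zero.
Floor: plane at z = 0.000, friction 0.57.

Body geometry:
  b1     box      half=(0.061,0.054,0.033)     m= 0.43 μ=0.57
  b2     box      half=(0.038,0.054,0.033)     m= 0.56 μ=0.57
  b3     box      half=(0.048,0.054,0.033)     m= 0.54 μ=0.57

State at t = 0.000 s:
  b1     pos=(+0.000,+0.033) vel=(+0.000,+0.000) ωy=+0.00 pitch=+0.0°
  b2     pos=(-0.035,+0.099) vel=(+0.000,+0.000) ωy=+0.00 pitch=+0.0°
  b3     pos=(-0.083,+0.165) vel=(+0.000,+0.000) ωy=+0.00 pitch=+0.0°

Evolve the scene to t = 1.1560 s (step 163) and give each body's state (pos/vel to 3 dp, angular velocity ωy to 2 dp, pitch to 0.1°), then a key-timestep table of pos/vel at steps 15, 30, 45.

State at t = 1.1560 s:
  b1     pos=(+0.000,+0.033) vel=(+0.000,+0.000) ωy=+0.00 pitch=+0.0°
  b2     pos=(-0.035,+0.099) vel=(+0.000,+0.000) ωy=+0.00 pitch=+0.0°
  b3     pos=(-0.111,+0.048) vel=(+0.000,+0.000) ωy=+0.00 pitch=-90.0°

Key-timestep trajectory:
   step    t(s)  b1.x    b1.z    b1.vx   b1.vz   b2.x    b2.z    b2.vx   b2.vz   b3.x    b3.z    b3.vx   b3.vz 
     15  0.1064   +0.000  +0.033  +0.001  +0.001   -0.035  +0.099  +0.001  +0.002   -0.103  +0.150  -0.355  -0.473
     30  0.2128   +0.000  +0.033  +0.000  +0.000   -0.035  +0.099  +0.000  +0.000   -0.128  +0.050  +0.140  +0.199
     45  0.3191   +0.000  +0.033  +0.000  +0.000   -0.035  +0.099  +0.000  +0.000   -0.109  +0.048  -0.169  -0.062


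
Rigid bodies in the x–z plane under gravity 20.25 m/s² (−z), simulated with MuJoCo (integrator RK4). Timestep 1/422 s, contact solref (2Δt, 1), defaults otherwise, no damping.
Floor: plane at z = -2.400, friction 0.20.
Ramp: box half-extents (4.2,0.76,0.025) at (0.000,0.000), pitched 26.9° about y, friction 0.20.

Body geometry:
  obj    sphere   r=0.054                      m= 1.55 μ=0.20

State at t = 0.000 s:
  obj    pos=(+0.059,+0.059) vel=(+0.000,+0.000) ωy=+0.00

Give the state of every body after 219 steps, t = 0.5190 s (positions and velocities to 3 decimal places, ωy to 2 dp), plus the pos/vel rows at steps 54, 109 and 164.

State at t = 0.5190 s:
  obj    pos=(+0.845,-0.340) vel=(+3.029,-1.537) ωy=+62.88

Key-timestep trajectory:
   step    t(s)  obj.x    obj.z    obj.vx   obj.vz 
     54  0.1280   +0.107  +0.034  +0.747  -0.379
    109  0.2583   +0.254  -0.040  +1.508  -0.765
    164  0.3886   +0.500  -0.165  +2.268  -1.151


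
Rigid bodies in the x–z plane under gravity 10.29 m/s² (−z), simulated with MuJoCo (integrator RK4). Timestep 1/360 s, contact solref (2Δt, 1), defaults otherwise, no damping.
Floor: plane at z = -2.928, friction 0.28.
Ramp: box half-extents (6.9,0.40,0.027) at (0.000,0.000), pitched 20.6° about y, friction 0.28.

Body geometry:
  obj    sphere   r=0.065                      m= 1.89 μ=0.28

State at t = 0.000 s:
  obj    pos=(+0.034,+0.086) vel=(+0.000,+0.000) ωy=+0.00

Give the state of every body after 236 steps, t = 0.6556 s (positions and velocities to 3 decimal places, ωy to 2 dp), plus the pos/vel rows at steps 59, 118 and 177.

State at t = 0.6556 s:
  obj    pos=(+0.554,-0.110) vel=(+1.587,-0.596) ωy=+26.08

Key-timestep trajectory:
   step    t(s)  obj.x    obj.z    obj.vx   obj.vz 
     59  0.1639   +0.066  +0.073  +0.397  -0.149
    118  0.3278   +0.164  +0.037  +0.794  -0.298
    177  0.4917   +0.327  -0.024  +1.190  -0.447


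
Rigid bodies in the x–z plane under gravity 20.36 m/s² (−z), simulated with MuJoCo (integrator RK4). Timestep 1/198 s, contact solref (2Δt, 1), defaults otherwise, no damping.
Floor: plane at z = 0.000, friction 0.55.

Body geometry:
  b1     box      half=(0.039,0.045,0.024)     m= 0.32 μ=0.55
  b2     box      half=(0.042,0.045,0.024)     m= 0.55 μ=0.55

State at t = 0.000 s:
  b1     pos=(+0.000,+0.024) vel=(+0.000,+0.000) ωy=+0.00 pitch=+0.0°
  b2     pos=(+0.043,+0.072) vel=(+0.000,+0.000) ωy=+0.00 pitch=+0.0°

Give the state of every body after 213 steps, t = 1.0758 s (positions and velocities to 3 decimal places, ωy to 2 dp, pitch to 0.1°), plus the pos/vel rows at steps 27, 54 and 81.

State at t = 1.0758 s:
  b1     pos=(+0.000,+0.024) vel=(+0.000,+0.000) ωy=+0.00 pitch=+0.0°
  b2     pos=(+0.151,+0.024) vel=(+0.000,+0.000) ωy=+0.00 pitch=+180.0°

Key-timestep trajectory:
   step    t(s)  b1.x    b1.z    b1.vx   b1.vz   b2.x    b2.z    b2.vx   b2.vz 
     27  0.1364   +0.000  +0.024  -0.001  +0.000   +0.061  +0.059  +0.290  -0.468
     54  0.2727   +0.000  +0.024  +0.000  +0.000   +0.104  +0.048  +0.134  +0.018
     81  0.4091   +0.000  +0.024  +0.000  +0.000   +0.130  +0.042  +0.402  -0.205


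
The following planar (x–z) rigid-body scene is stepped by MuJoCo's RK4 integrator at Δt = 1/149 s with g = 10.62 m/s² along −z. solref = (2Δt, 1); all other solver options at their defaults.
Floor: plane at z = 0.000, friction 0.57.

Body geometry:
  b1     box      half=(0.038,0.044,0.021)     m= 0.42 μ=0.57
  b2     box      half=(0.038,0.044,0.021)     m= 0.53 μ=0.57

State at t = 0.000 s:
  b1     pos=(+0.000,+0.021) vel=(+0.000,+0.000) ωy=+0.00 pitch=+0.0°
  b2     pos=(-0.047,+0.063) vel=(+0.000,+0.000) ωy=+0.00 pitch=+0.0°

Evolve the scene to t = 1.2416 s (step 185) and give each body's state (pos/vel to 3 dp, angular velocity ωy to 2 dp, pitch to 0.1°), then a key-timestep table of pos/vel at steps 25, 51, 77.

State at t = 1.2416 s:
  b1     pos=(+0.000,+0.021) vel=(+0.000,+0.000) ωy=+0.00 pitch=+0.0°
  b2     pos=(-0.085,+0.038) vel=(+0.000,+0.000) ωy=+0.00 pitch=-90.0°

Key-timestep trajectory:
   step    t(s)  b1.x    b1.z    b1.vx   b1.vz   b2.x    b2.z    b2.vx   b2.vz 
     25  0.1678   +0.000  +0.021  +0.000  +0.000   -0.070  +0.041  -0.276  +0.042
     51  0.3423   +0.000  +0.021  +0.000  +0.000   -0.094  +0.042  +0.055  -0.015
     77  0.5168   +0.000  +0.021  +0.000  +0.000   -0.085  +0.038  -0.082  +0.009


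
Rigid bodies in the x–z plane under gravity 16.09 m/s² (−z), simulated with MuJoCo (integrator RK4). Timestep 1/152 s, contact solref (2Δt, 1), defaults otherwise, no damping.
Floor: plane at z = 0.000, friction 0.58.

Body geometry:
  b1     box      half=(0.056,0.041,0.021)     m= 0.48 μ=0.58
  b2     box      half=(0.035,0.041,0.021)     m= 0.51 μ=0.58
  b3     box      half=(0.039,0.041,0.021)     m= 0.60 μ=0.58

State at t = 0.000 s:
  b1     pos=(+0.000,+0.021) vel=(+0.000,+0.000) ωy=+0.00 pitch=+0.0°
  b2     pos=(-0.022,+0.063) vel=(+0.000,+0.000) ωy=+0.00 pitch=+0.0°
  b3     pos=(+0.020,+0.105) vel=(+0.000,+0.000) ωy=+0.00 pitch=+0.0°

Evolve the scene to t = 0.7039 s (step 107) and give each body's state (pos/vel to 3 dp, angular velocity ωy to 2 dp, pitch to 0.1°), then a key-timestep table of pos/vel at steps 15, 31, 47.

State at t = 0.7039 s:
  b1     pos=(+0.000,+0.021) vel=(+0.000,+0.000) ωy=+0.00 pitch=+0.0°
  b2     pos=(-0.022,+0.063) vel=(+0.000,+0.000) ωy=+0.00 pitch=+0.0°
  b3     pos=(+0.113,+0.021) vel=(+0.000,+0.000) ωy=+0.00 pitch=+180.0°

Key-timestep trajectory:
   step    t(s)  b1.x    b1.z    b1.vx   b1.vz   b2.x    b2.z    b2.vx   b2.vz   b3.x    b3.z    b3.vx   b3.vz 
     15  0.0987   +0.000  +0.021  +0.000  +0.001   -0.022  +0.063  -0.001  +0.001   +0.031  +0.097  +0.213  -0.273
     31  0.2039   +0.000  +0.021  +0.000  +0.000   -0.022  +0.063  -0.001  +0.000   +0.069  +0.079  +0.484  -0.119
     47  0.3092   +0.000  +0.021  +0.000  +0.000   -0.022  +0.063  +0.000  +0.000   +0.114  +0.016  -0.033  +0.170


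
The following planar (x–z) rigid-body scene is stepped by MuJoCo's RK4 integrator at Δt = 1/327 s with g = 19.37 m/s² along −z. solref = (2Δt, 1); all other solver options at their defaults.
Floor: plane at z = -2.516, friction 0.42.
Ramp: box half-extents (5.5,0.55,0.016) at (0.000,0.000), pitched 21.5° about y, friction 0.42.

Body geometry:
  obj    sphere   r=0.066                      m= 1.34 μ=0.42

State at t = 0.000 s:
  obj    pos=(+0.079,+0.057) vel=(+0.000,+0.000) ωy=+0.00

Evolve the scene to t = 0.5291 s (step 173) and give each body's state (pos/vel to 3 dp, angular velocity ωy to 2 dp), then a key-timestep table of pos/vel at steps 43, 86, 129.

State at t = 0.5291 s:
  obj    pos=(+0.739,-0.203) vel=(+2.496,-0.983) ωy=+40.64

Key-timestep trajectory:
   step    t(s)  obj.x    obj.z    obj.vx   obj.vz 
     43  0.1315   +0.120  +0.041  +0.621  -0.244
     86  0.2630   +0.242  -0.007  +1.241  -0.489
    129  0.3945   +0.446  -0.088  +1.861  -0.733


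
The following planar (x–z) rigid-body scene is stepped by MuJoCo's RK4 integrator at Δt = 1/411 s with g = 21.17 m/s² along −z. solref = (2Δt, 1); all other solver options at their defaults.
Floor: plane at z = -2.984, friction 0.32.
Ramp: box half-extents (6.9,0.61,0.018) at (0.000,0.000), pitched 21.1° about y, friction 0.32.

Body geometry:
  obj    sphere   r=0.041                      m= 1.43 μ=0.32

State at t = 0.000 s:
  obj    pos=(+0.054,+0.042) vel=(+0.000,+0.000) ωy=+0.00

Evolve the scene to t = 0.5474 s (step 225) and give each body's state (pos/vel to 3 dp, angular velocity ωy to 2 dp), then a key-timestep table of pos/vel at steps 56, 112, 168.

State at t = 0.5474 s:
  obj    pos=(+0.815,-0.251) vel=(+2.780,-1.073) ωy=+72.67

Key-timestep trajectory:
   step    t(s)  obj.x    obj.z    obj.vx   obj.vz 
     56  0.1363   +0.101  +0.024  +0.692  -0.267
    112  0.2725   +0.243  -0.030  +1.384  -0.534
    168  0.4088   +0.478  -0.121  +2.076  -0.801


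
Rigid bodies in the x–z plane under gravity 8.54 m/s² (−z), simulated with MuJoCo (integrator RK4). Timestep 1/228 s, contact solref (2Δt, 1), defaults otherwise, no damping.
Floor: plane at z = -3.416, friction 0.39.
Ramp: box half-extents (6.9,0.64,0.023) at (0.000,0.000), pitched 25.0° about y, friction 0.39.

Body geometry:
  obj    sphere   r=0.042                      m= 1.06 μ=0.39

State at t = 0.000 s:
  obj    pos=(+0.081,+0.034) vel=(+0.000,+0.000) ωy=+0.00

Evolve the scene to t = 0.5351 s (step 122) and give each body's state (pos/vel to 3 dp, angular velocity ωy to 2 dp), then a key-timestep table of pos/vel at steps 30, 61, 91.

State at t = 0.5351 s:
  obj    pos=(+0.416,-0.122) vel=(+1.250,-0.583) ωy=+32.83

Key-timestep trajectory:
   step    t(s)  obj.x    obj.z    obj.vx   obj.vz 
     30  0.1316   +0.101  +0.025  +0.308  -0.143
     61  0.2675   +0.165  -0.005  +0.625  -0.292
     91  0.3991   +0.267  -0.053  +0.933  -0.435


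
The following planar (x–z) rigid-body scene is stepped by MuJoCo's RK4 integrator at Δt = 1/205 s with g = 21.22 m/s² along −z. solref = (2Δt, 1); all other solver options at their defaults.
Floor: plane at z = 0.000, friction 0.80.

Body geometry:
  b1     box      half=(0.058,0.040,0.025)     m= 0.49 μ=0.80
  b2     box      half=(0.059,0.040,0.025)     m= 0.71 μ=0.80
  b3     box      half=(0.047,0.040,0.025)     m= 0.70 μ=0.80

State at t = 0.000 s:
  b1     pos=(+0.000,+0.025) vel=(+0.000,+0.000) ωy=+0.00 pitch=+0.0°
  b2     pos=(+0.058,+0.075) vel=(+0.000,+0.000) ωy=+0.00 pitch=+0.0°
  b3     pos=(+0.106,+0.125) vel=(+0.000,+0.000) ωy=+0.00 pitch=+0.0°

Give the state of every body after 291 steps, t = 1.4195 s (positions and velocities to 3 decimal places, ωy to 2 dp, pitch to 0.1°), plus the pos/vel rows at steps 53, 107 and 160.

State at t = 1.4195 s:
  b1     pos=(+0.000,+0.025) vel=(+0.000,+0.000) ωy=+0.00 pitch=+0.0°
  b2     pos=(+0.114,+0.059) vel=(+0.000,+0.000) ωy=+0.00 pitch=+90.0°
  b3     pos=(+0.188,+0.047) vel=(+0.000,+0.000) ωy=+0.00 pitch=+90.0°

Key-timestep trajectory:
   step    t(s)  b1.x    b1.z    b1.vx   b1.vz   b2.x    b2.z    b2.vx   b2.vz   b3.x    b3.z    b3.vx   b3.vz 
     53  0.2585   +0.000  +0.025  +0.000  +0.000   +0.128  +0.063  +0.225  +0.046   +0.196  +0.050  +0.160  +0.102
    107  0.5220   +0.000  +0.025  +0.000  +0.000   +0.104  +0.062  -0.153  +0.053   +0.188  +0.047  +0.002  +0.006
    160  0.7805   +0.000  +0.025  +0.000  +0.000   +0.111  +0.059  -0.140  +0.072   +0.188  +0.047  +0.000  +0.000


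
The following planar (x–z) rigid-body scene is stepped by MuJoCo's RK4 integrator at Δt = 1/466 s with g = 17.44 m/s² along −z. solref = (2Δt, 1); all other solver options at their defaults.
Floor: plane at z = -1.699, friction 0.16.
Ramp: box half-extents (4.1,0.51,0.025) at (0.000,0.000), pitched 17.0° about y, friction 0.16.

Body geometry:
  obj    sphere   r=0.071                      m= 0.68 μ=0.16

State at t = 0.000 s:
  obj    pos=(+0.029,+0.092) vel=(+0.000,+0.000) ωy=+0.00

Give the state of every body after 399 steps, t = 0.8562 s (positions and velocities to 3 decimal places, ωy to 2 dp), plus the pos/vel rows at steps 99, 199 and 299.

State at t = 0.8562 s:
  obj    pos=(+1.306,-0.299) vel=(+2.982,-0.912) ωy=+43.92

Key-timestep trajectory:
   step    t(s)  obj.x    obj.z    obj.vx   obj.vz 
     99  0.2124   +0.108  +0.068  +0.740  -0.226
    199  0.4270   +0.347  -0.006  +1.487  -0.455
    299  0.6416   +0.746  -0.128  +2.235  -0.683


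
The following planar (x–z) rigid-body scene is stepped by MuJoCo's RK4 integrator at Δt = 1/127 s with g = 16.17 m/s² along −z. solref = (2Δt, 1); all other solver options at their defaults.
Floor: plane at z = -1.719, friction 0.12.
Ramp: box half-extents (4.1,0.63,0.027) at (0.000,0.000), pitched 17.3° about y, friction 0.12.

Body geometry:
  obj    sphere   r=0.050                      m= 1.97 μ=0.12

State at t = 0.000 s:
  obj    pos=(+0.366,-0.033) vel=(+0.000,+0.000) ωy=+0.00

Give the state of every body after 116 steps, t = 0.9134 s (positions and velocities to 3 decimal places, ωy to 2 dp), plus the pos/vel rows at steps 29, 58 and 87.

State at t = 0.9134 s:
  obj    pos=(+1.734,-0.459) vel=(+2.996,-0.933) ωy=+62.71

Key-timestep trajectory:
   step    t(s)  obj.x    obj.z    obj.vx   obj.vz 
     29  0.2283   +0.452  -0.060  +0.749  -0.233
     58  0.4567   +0.708  -0.140  +1.498  -0.467
     87  0.6850   +1.136  -0.273  +2.247  -0.700


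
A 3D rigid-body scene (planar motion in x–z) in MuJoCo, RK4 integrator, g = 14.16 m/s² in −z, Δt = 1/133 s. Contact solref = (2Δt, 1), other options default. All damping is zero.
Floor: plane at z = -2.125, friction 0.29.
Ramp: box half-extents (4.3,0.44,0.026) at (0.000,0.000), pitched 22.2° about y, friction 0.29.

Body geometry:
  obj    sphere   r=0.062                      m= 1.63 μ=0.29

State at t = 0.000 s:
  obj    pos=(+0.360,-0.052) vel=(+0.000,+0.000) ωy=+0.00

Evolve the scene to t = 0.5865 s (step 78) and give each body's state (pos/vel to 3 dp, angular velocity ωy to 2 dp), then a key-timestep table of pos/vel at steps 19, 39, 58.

State at t = 0.5865 s:
  obj    pos=(+0.969,-0.300) vel=(+2.075,-0.847) ωy=+36.14

Key-timestep trajectory:
   step    t(s)  obj.x    obj.z    obj.vx   obj.vz 
     19  0.1429   +0.396  -0.067  +0.506  -0.206
     39  0.2932   +0.512  -0.114  +1.038  -0.424
     58  0.4361   +0.697  -0.189  +1.543  -0.630


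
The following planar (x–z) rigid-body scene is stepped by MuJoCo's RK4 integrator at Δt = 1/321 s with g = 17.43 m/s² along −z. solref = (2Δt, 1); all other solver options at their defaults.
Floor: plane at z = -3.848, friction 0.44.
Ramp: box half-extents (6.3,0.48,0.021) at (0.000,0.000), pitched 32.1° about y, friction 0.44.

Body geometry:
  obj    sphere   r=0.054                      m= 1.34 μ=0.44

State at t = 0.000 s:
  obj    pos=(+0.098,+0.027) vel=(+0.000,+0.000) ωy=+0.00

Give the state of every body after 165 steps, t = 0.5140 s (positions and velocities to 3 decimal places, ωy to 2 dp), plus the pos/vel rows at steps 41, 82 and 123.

State at t = 0.5140 s:
  obj    pos=(+0.839,-0.437) vel=(+2.881,-1.807) ωy=+62.96

Key-timestep trajectory:
   step    t(s)  obj.x    obj.z    obj.vx   obj.vz 
     41  0.1277   +0.144  -0.002  +0.716  -0.449
     82  0.2555   +0.281  -0.088  +1.432  -0.898
    123  0.3832   +0.510  -0.231  +2.148  -1.347


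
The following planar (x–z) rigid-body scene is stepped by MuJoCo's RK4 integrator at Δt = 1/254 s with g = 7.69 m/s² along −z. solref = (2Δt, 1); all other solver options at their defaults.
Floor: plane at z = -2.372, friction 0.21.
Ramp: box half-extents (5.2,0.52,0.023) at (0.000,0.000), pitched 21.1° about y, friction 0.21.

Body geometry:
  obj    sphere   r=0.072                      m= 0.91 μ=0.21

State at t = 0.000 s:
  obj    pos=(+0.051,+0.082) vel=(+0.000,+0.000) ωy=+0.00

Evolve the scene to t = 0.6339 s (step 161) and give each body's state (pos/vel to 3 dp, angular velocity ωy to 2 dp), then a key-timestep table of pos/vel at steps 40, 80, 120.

State at t = 0.6339 s:
  obj    pos=(+0.422,-0.061) vel=(+1.169,-0.451) ωy=+17.40

Key-timestep trajectory:
   step    t(s)  obj.x    obj.z    obj.vx   obj.vz 
     40  0.1575   +0.074  +0.073  +0.291  -0.112
     80  0.3150   +0.143  +0.047  +0.581  -0.224
    120  0.4724   +0.257  +0.003  +0.872  -0.336


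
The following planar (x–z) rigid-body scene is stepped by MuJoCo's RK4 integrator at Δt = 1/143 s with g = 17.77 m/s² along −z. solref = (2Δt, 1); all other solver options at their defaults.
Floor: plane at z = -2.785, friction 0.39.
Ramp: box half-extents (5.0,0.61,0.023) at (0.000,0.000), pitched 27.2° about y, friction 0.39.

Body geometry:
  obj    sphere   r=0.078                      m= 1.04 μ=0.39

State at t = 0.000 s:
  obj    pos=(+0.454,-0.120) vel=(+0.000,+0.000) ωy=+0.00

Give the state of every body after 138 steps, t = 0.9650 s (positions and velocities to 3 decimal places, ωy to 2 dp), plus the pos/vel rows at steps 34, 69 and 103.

State at t = 0.9650 s:
  obj    pos=(+2.857,-1.355) vel=(+4.980,-2.559) ωy=+71.77

Key-timestep trajectory:
   step    t(s)  obj.x    obj.z    obj.vx   obj.vz 
     34  0.2378   +0.600  -0.195  +1.227  -0.631
     69  0.4825   +1.055  -0.429  +2.490  -1.280
    103  0.7203   +1.793  -0.808  +3.717  -1.910


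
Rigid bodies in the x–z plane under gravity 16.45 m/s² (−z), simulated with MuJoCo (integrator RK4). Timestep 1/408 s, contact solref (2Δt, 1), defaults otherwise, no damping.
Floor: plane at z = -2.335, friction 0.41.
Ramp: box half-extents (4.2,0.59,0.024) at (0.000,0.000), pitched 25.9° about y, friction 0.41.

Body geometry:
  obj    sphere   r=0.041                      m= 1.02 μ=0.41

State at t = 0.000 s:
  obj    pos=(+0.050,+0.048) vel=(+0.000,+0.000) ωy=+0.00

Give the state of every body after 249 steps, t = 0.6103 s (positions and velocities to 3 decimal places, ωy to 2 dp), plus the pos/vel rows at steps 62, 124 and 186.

State at t = 0.6103 s:
  obj    pos=(+0.910,-0.370) vel=(+2.818,-1.368) ωy=+76.39

Key-timestep trajectory:
   step    t(s)  obj.x    obj.z    obj.vx   obj.vz 
     62  0.1520   +0.103  +0.022  +0.702  -0.341
    124  0.3039   +0.263  -0.056  +1.403  -0.681
    186  0.4559   +0.530  -0.185  +2.105  -1.022


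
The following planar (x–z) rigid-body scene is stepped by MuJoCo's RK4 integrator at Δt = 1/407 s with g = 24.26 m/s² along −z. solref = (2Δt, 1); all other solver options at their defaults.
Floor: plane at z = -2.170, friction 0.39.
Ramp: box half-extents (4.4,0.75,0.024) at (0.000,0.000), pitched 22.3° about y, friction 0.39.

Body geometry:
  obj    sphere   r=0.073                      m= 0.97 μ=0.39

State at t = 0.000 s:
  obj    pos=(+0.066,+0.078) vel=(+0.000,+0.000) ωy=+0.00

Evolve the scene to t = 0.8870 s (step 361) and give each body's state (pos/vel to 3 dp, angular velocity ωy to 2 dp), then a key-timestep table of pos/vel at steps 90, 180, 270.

State at t = 0.8870 s:
  obj    pos=(+2.459,-0.904) vel=(+5.396,-2.213) ωy=+79.89

Key-timestep trajectory:
   step    t(s)  obj.x    obj.z    obj.vx   obj.vz 
     90  0.2211   +0.215  +0.017  +1.345  -0.552
    180  0.4423   +0.661  -0.166  +2.691  -1.104
    270  0.6634   +1.405  -0.471  +4.036  -1.655


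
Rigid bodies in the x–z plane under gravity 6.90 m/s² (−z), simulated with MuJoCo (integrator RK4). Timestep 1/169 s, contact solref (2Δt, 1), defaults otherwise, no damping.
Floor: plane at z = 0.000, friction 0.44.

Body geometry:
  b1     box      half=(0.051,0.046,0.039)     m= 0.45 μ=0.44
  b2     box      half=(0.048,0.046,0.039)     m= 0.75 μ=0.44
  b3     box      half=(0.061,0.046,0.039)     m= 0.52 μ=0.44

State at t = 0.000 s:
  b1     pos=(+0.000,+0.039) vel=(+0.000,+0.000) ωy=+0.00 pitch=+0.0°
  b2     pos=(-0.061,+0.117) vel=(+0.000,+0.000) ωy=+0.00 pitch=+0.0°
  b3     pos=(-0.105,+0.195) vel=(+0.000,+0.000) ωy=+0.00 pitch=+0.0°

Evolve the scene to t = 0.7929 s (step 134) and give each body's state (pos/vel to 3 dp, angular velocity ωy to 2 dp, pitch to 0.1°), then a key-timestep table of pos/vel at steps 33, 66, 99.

State at t = 0.7929 s:
  b1     pos=(+0.000,+0.039) vel=(+0.000,+0.000) ωy=+0.00 pitch=+0.0°
  b2     pos=(-0.103,+0.048) vel=(+0.000,+0.000) ωy=+0.00 pitch=-90.0°
  b3     pos=(-0.339,+0.039) vel=(+0.000,+0.000) ωy=+0.01 pitch=+180.0°

Key-timestep trajectory:
   step    t(s)  b1.x    b1.z    b1.vx   b1.vz   b2.x    b2.z    b2.vx   b2.vz   b3.x    b3.z    b3.vx   b3.vz 
     33  0.1953   +0.000  +0.039  +0.001  +0.000   -0.077  +0.108  -0.175  -0.151   -0.152  +0.158  -0.441  -0.552
     66  0.3905   +0.000  +0.039  +0.000  +0.000   -0.115  +0.054  -0.076  +0.061   -0.246  +0.066  -0.319  +0.208
     99  0.5858   +0.000  +0.039  +0.000  +0.000   -0.103  +0.048  +0.011  -0.013   -0.305  +0.065  -0.356  -0.173


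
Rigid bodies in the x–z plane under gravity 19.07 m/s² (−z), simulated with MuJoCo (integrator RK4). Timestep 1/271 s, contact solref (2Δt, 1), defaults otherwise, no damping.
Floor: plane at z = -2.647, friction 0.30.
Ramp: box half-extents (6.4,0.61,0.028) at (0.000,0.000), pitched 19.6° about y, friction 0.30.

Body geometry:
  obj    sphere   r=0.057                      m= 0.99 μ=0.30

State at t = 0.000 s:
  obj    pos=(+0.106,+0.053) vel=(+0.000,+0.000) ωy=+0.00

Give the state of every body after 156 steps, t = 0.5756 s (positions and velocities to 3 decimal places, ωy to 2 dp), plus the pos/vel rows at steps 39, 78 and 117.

State at t = 0.5756 s:
  obj    pos=(+0.819,-0.201) vel=(+2.478,-0.882) ωy=+46.14

Key-timestep trajectory:
   step    t(s)  obj.x    obj.z    obj.vx   obj.vz 
     39  0.1439   +0.151  +0.037  +0.620  -0.221
     78  0.2878   +0.284  -0.011  +1.239  -0.441
    117  0.4317   +0.507  -0.090  +1.859  -0.662


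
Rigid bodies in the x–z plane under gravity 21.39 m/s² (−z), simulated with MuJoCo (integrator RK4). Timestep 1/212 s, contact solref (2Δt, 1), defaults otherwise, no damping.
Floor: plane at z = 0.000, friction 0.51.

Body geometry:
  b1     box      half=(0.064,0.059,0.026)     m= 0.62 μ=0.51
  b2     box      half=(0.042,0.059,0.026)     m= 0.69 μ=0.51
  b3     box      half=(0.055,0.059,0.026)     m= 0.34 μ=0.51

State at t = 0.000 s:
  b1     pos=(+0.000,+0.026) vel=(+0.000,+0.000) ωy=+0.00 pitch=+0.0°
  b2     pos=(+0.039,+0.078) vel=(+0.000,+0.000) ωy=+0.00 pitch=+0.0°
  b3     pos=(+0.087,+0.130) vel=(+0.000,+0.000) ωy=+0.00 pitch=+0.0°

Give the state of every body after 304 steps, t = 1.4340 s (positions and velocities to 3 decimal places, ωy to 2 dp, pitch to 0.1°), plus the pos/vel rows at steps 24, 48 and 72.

State at t = 1.4340 s:
  b1     pos=(+0.000,+0.026) vel=(+0.000,+0.000) ωy=+0.00 pitch=+0.0°
  b2     pos=(+0.039,+0.078) vel=(+0.000,+0.000) ωy=+0.00 pitch=+0.0°
  b3     pos=(+0.113,+0.055) vel=(+0.000,+0.000) ωy=+0.00 pitch=+90.0°

Key-timestep trajectory:
   step    t(s)  b1.x    b1.z    b1.vx   b1.vz   b2.x    b2.z    b2.vx   b2.vz   b3.x    b3.z    b3.vx   b3.vz 
     24  0.1132   +0.000  +0.026  +0.000  +0.000   +0.039  +0.078  +0.000  +0.000   +0.100  +0.123  +0.250  -0.229
     48  0.2264   +0.000  +0.026  +0.000  +0.000   +0.039  +0.078  +0.000  +0.000   +0.119  +0.056  -0.147  +0.032
     72  0.3396   +0.000  +0.026  +0.000  +0.000   +0.039  +0.078  +0.000  +0.000   +0.115  +0.055  +0.051  +0.040


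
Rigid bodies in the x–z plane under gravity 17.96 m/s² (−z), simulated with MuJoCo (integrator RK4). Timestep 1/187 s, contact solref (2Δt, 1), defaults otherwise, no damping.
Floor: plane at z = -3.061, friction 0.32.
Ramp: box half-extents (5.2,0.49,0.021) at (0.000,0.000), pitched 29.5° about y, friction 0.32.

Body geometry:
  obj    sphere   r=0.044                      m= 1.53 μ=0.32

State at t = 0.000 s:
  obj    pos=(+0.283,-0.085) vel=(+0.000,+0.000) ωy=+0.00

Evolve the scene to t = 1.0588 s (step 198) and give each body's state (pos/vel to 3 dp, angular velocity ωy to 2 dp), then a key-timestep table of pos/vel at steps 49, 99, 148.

State at t = 1.0588 s:
  obj    pos=(+3.365,-1.829) vel=(+5.821,-3.294) ωy=+151.99

Key-timestep trajectory:
   step    t(s)  obj.x    obj.z    obj.vx   obj.vz 
     49  0.2620   +0.472  -0.192  +1.441  -0.815
     99  0.5294   +1.053  -0.521  +2.911  -1.647
    148  0.7914   +2.005  -1.060  +4.351  -2.462
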